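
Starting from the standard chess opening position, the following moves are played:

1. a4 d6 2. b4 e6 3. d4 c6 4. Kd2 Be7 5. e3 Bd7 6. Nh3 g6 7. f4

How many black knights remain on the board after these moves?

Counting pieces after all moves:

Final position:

  a b c d e f g h
  ─────────────────
8│♜ ♞ · ♛ ♚ · ♞ ♜│8
7│♟ ♟ · ♝ ♝ ♟ · ♟│7
6│· · ♟ ♟ ♟ · ♟ ·│6
5│· · · · · · · ·│5
4│♙ ♙ · ♙ · ♙ · ·│4
3│· · · · ♙ · · ♘│3
2│· · ♙ ♔ · · ♙ ♙│2
1│♖ ♘ ♗ ♕ · ♗ · ♖│1
  ─────────────────
  a b c d e f g h


2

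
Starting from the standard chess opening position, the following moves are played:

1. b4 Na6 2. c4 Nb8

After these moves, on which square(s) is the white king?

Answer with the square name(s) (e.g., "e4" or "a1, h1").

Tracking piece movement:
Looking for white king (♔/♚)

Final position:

  a b c d e f g h
  ─────────────────
8│♜ ♞ ♝ ♛ ♚ ♝ ♞ ♜│8
7│♟ ♟ ♟ ♟ ♟ ♟ ♟ ♟│7
6│· · · · · · · ·│6
5│· · · · · · · ·│5
4│· ♙ ♙ · · · · ·│4
3│· · · · · · · ·│3
2│♙ · · ♙ ♙ ♙ ♙ ♙│2
1│♖ ♘ ♗ ♕ ♔ ♗ ♘ ♖│1
  ─────────────────
  a b c d e f g h


e1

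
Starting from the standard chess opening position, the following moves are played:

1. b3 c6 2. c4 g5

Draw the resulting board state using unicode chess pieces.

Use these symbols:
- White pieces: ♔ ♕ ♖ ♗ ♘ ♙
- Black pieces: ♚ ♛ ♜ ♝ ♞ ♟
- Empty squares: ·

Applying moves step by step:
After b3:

♜ ♞ ♝ ♛ ♚ ♝ ♞ ♜
♟ ♟ ♟ ♟ ♟ ♟ ♟ ♟
· · · · · · · ·
· · · · · · · ·
· · · · · · · ·
· ♙ · · · · · ·
♙ · ♙ ♙ ♙ ♙ ♙ ♙
♖ ♘ ♗ ♕ ♔ ♗ ♘ ♖


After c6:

♜ ♞ ♝ ♛ ♚ ♝ ♞ ♜
♟ ♟ · ♟ ♟ ♟ ♟ ♟
· · ♟ · · · · ·
· · · · · · · ·
· · · · · · · ·
· ♙ · · · · · ·
♙ · ♙ ♙ ♙ ♙ ♙ ♙
♖ ♘ ♗ ♕ ♔ ♗ ♘ ♖


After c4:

♜ ♞ ♝ ♛ ♚ ♝ ♞ ♜
♟ ♟ · ♟ ♟ ♟ ♟ ♟
· · ♟ · · · · ·
· · · · · · · ·
· · ♙ · · · · ·
· ♙ · · · · · ·
♙ · · ♙ ♙ ♙ ♙ ♙
♖ ♘ ♗ ♕ ♔ ♗ ♘ ♖


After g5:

♜ ♞ ♝ ♛ ♚ ♝ ♞ ♜
♟ ♟ · ♟ ♟ ♟ · ♟
· · ♟ · · · · ·
· · · · · · ♟ ·
· · ♙ · · · · ·
· ♙ · · · · · ·
♙ · · ♙ ♙ ♙ ♙ ♙
♖ ♘ ♗ ♕ ♔ ♗ ♘ ♖



  a b c d e f g h
  ─────────────────
8│♜ ♞ ♝ ♛ ♚ ♝ ♞ ♜│8
7│♟ ♟ · ♟ ♟ ♟ · ♟│7
6│· · ♟ · · · · ·│6
5│· · · · · · ♟ ·│5
4│· · ♙ · · · · ·│4
3│· ♙ · · · · · ·│3
2│♙ · · ♙ ♙ ♙ ♙ ♙│2
1│♖ ♘ ♗ ♕ ♔ ♗ ♘ ♖│1
  ─────────────────
  a b c d e f g h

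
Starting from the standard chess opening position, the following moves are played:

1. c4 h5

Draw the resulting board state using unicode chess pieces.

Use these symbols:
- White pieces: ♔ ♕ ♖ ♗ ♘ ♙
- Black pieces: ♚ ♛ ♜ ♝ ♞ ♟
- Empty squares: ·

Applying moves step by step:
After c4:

♜ ♞ ♝ ♛ ♚ ♝ ♞ ♜
♟ ♟ ♟ ♟ ♟ ♟ ♟ ♟
· · · · · · · ·
· · · · · · · ·
· · ♙ · · · · ·
· · · · · · · ·
♙ ♙ · ♙ ♙ ♙ ♙ ♙
♖ ♘ ♗ ♕ ♔ ♗ ♘ ♖


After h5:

♜ ♞ ♝ ♛ ♚ ♝ ♞ ♜
♟ ♟ ♟ ♟ ♟ ♟ ♟ ·
· · · · · · · ·
· · · · · · · ♟
· · ♙ · · · · ·
· · · · · · · ·
♙ ♙ · ♙ ♙ ♙ ♙ ♙
♖ ♘ ♗ ♕ ♔ ♗ ♘ ♖



  a b c d e f g h
  ─────────────────
8│♜ ♞ ♝ ♛ ♚ ♝ ♞ ♜│8
7│♟ ♟ ♟ ♟ ♟ ♟ ♟ ·│7
6│· · · · · · · ·│6
5│· · · · · · · ♟│5
4│· · ♙ · · · · ·│4
3│· · · · · · · ·│3
2│♙ ♙ · ♙ ♙ ♙ ♙ ♙│2
1│♖ ♘ ♗ ♕ ♔ ♗ ♘ ♖│1
  ─────────────────
  a b c d e f g h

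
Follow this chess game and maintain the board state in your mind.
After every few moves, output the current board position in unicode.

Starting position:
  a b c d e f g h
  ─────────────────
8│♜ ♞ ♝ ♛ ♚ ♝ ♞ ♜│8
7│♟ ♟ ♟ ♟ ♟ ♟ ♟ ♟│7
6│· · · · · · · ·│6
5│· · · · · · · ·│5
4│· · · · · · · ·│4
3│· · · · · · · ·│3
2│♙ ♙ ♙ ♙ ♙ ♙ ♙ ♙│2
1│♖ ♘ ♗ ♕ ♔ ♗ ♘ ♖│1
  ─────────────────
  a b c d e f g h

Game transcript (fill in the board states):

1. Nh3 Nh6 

  a b c d e f g h
  ─────────────────
8│♜ ♞ ♝ ♛ ♚ ♝ · ♜│8
7│♟ ♟ ♟ ♟ ♟ ♟ ♟ ♟│7
6│· · · · · · · ♞│6
5│· · · · · · · ·│5
4│· · · · · · · ·│4
3│· · · · · · · ♘│3
2│♙ ♙ ♙ ♙ ♙ ♙ ♙ ♙│2
1│♖ ♘ ♗ ♕ ♔ ♗ · ♖│1
  ─────────────────
  a b c d e f g h

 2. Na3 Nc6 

  a b c d e f g h
  ─────────────────
8│♜ · ♝ ♛ ♚ ♝ · ♜│8
7│♟ ♟ ♟ ♟ ♟ ♟ ♟ ♟│7
6│· · ♞ · · · · ♞│6
5│· · · · · · · ·│5
4│· · · · · · · ·│4
3│♘ · · · · · · ♘│3
2│♙ ♙ ♙ ♙ ♙ ♙ ♙ ♙│2
1│♖ · ♗ ♕ ♔ ♗ · ♖│1
  ─────────────────
  a b c d e f g h

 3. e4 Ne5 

  a b c d e f g h
  ─────────────────
8│♜ · ♝ ♛ ♚ ♝ · ♜│8
7│♟ ♟ ♟ ♟ ♟ ♟ ♟ ♟│7
6│· · · · · · · ♞│6
5│· · · · ♞ · · ·│5
4│· · · · ♙ · · ·│4
3│♘ · · · · · · ♘│3
2│♙ ♙ ♙ ♙ · ♙ ♙ ♙│2
1│♖ · ♗ ♕ ♔ ♗ · ♖│1
  ─────────────────
  a b c d e f g h

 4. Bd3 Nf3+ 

  a b c d e f g h
  ─────────────────
8│♜ · ♝ ♛ ♚ ♝ · ♜│8
7│♟ ♟ ♟ ♟ ♟ ♟ ♟ ♟│7
6│· · · · · · · ♞│6
5│· · · · · · · ·│5
4│· · · · ♙ · · ·│4
3│♘ · · ♗ · ♞ · ♘│3
2│♙ ♙ ♙ ♙ · ♙ ♙ ♙│2
1│♖ · ♗ ♕ ♔ · · ♖│1
  ─────────────────
  a b c d e f g h

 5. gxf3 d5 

  a b c d e f g h
  ─────────────────
8│♜ · ♝ ♛ ♚ ♝ · ♜│8
7│♟ ♟ ♟ · ♟ ♟ ♟ ♟│7
6│· · · · · · · ♞│6
5│· · · ♟ · · · ·│5
4│· · · · ♙ · · ·│4
3│♘ · · ♗ · ♙ · ♘│3
2│♙ ♙ ♙ ♙ · ♙ · ♙│2
1│♖ · ♗ ♕ ♔ · · ♖│1
  ─────────────────
  a b c d e f g h



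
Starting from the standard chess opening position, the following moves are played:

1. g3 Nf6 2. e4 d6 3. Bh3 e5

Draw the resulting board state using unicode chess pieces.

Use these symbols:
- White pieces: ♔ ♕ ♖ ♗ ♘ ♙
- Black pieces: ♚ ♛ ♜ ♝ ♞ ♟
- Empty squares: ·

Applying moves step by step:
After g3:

♜ ♞ ♝ ♛ ♚ ♝ ♞ ♜
♟ ♟ ♟ ♟ ♟ ♟ ♟ ♟
· · · · · · · ·
· · · · · · · ·
· · · · · · · ·
· · · · · · ♙ ·
♙ ♙ ♙ ♙ ♙ ♙ · ♙
♖ ♘ ♗ ♕ ♔ ♗ ♘ ♖


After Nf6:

♜ ♞ ♝ ♛ ♚ ♝ · ♜
♟ ♟ ♟ ♟ ♟ ♟ ♟ ♟
· · · · · ♞ · ·
· · · · · · · ·
· · · · · · · ·
· · · · · · ♙ ·
♙ ♙ ♙ ♙ ♙ ♙ · ♙
♖ ♘ ♗ ♕ ♔ ♗ ♘ ♖


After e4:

♜ ♞ ♝ ♛ ♚ ♝ · ♜
♟ ♟ ♟ ♟ ♟ ♟ ♟ ♟
· · · · · ♞ · ·
· · · · · · · ·
· · · · ♙ · · ·
· · · · · · ♙ ·
♙ ♙ ♙ ♙ · ♙ · ♙
♖ ♘ ♗ ♕ ♔ ♗ ♘ ♖


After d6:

♜ ♞ ♝ ♛ ♚ ♝ · ♜
♟ ♟ ♟ · ♟ ♟ ♟ ♟
· · · ♟ · ♞ · ·
· · · · · · · ·
· · · · ♙ · · ·
· · · · · · ♙ ·
♙ ♙ ♙ ♙ · ♙ · ♙
♖ ♘ ♗ ♕ ♔ ♗ ♘ ♖


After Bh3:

♜ ♞ ♝ ♛ ♚ ♝ · ♜
♟ ♟ ♟ · ♟ ♟ ♟ ♟
· · · ♟ · ♞ · ·
· · · · · · · ·
· · · · ♙ · · ·
· · · · · · ♙ ♗
♙ ♙ ♙ ♙ · ♙ · ♙
♖ ♘ ♗ ♕ ♔ · ♘ ♖


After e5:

♜ ♞ ♝ ♛ ♚ ♝ · ♜
♟ ♟ ♟ · · ♟ ♟ ♟
· · · ♟ · ♞ · ·
· · · · ♟ · · ·
· · · · ♙ · · ·
· · · · · · ♙ ♗
♙ ♙ ♙ ♙ · ♙ · ♙
♖ ♘ ♗ ♕ ♔ · ♘ ♖



  a b c d e f g h
  ─────────────────
8│♜ ♞ ♝ ♛ ♚ ♝ · ♜│8
7│♟ ♟ ♟ · · ♟ ♟ ♟│7
6│· · · ♟ · ♞ · ·│6
5│· · · · ♟ · · ·│5
4│· · · · ♙ · · ·│4
3│· · · · · · ♙ ♗│3
2│♙ ♙ ♙ ♙ · ♙ · ♙│2
1│♖ ♘ ♗ ♕ ♔ · ♘ ♖│1
  ─────────────────
  a b c d e f g h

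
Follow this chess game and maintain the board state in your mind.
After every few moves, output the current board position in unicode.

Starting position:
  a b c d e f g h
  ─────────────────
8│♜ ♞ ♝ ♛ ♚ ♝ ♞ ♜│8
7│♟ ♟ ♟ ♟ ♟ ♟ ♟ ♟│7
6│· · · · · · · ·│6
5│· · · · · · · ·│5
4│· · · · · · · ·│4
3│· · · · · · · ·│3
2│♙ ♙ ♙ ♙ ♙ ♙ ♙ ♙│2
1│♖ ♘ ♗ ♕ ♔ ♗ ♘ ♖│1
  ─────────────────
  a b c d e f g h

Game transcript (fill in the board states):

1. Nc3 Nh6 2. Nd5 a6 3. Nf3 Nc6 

  a b c d e f g h
  ─────────────────
8│♜ · ♝ ♛ ♚ ♝ · ♜│8
7│· ♟ ♟ ♟ ♟ ♟ ♟ ♟│7
6│♟ · ♞ · · · · ♞│6
5│· · · ♘ · · · ·│5
4│· · · · · · · ·│4
3│· · · · · ♘ · ·│3
2│♙ ♙ ♙ ♙ ♙ ♙ ♙ ♙│2
1│♖ · ♗ ♕ ♔ ♗ · ♖│1
  ─────────────────
  a b c d e f g h

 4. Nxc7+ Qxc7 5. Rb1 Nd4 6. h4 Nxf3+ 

  a b c d e f g h
  ─────────────────
8│♜ · ♝ · ♚ ♝ · ♜│8
7│· ♟ ♛ ♟ ♟ ♟ ♟ ♟│7
6│♟ · · · · · · ♞│6
5│· · · · · · · ·│5
4│· · · · · · · ♙│4
3│· · · · · ♞ · ·│3
2│♙ ♙ ♙ ♙ ♙ ♙ ♙ ·│2
1│· ♖ ♗ ♕ ♔ ♗ · ♖│1
  ─────────────────
  a b c d e f g h

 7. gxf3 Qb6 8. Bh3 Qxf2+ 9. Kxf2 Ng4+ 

  a b c d e f g h
  ─────────────────
8│♜ · ♝ · ♚ ♝ · ♜│8
7│· ♟ · ♟ ♟ ♟ ♟ ♟│7
6│♟ · · · · · · ·│6
5│· · · · · · · ·│5
4│· · · · · · ♞ ♙│4
3│· · · · · ♙ · ♗│3
2│♙ ♙ ♙ ♙ ♙ ♔ · ·│2
1│· ♖ ♗ ♕ · · · ♖│1
  ─────────────────
  a b c d e f g h

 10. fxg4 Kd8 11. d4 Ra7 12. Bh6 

  a b c d e f g h
  ─────────────────
8│· · ♝ ♚ · ♝ · ♜│8
7│♜ ♟ · ♟ ♟ ♟ ♟ ♟│7
6│♟ · · · · · · ♗│6
5│· · · · · · · ·│5
4│· · · ♙ · · ♙ ♙│4
3│· · · · · · · ♗│3
2│♙ ♙ ♙ · ♙ ♔ · ·│2
1│· ♖ · ♕ · · · ♖│1
  ─────────────────
  a b c d e f g h


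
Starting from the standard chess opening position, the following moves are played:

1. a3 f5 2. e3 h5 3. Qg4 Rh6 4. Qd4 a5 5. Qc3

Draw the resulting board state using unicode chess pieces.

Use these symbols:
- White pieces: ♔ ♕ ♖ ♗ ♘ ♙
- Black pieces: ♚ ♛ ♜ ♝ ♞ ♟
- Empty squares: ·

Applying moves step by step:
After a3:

♜ ♞ ♝ ♛ ♚ ♝ ♞ ♜
♟ ♟ ♟ ♟ ♟ ♟ ♟ ♟
· · · · · · · ·
· · · · · · · ·
· · · · · · · ·
♙ · · · · · · ·
· ♙ ♙ ♙ ♙ ♙ ♙ ♙
♖ ♘ ♗ ♕ ♔ ♗ ♘ ♖


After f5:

♜ ♞ ♝ ♛ ♚ ♝ ♞ ♜
♟ ♟ ♟ ♟ ♟ · ♟ ♟
· · · · · · · ·
· · · · · ♟ · ·
· · · · · · · ·
♙ · · · · · · ·
· ♙ ♙ ♙ ♙ ♙ ♙ ♙
♖ ♘ ♗ ♕ ♔ ♗ ♘ ♖


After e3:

♜ ♞ ♝ ♛ ♚ ♝ ♞ ♜
♟ ♟ ♟ ♟ ♟ · ♟ ♟
· · · · · · · ·
· · · · · ♟ · ·
· · · · · · · ·
♙ · · · ♙ · · ·
· ♙ ♙ ♙ · ♙ ♙ ♙
♖ ♘ ♗ ♕ ♔ ♗ ♘ ♖


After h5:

♜ ♞ ♝ ♛ ♚ ♝ ♞ ♜
♟ ♟ ♟ ♟ ♟ · ♟ ·
· · · · · · · ·
· · · · · ♟ · ♟
· · · · · · · ·
♙ · · · ♙ · · ·
· ♙ ♙ ♙ · ♙ ♙ ♙
♖ ♘ ♗ ♕ ♔ ♗ ♘ ♖


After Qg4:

♜ ♞ ♝ ♛ ♚ ♝ ♞ ♜
♟ ♟ ♟ ♟ ♟ · ♟ ·
· · · · · · · ·
· · · · · ♟ · ♟
· · · · · · ♕ ·
♙ · · · ♙ · · ·
· ♙ ♙ ♙ · ♙ ♙ ♙
♖ ♘ ♗ · ♔ ♗ ♘ ♖


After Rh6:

♜ ♞ ♝ ♛ ♚ ♝ ♞ ·
♟ ♟ ♟ ♟ ♟ · ♟ ·
· · · · · · · ♜
· · · · · ♟ · ♟
· · · · · · ♕ ·
♙ · · · ♙ · · ·
· ♙ ♙ ♙ · ♙ ♙ ♙
♖ ♘ ♗ · ♔ ♗ ♘ ♖


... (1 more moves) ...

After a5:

♜ ♞ ♝ ♛ ♚ ♝ ♞ ·
· ♟ ♟ ♟ ♟ · ♟ ·
· · · · · · · ♜
♟ · · · · ♟ · ♟
· · · ♕ · · · ·
♙ · · · ♙ · · ·
· ♙ ♙ ♙ · ♙ ♙ ♙
♖ ♘ ♗ · ♔ ♗ ♘ ♖


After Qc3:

♜ ♞ ♝ ♛ ♚ ♝ ♞ ·
· ♟ ♟ ♟ ♟ · ♟ ·
· · · · · · · ♜
♟ · · · · ♟ · ♟
· · · · · · · ·
♙ · ♕ · ♙ · · ·
· ♙ ♙ ♙ · ♙ ♙ ♙
♖ ♘ ♗ · ♔ ♗ ♘ ♖



  a b c d e f g h
  ─────────────────
8│♜ ♞ ♝ ♛ ♚ ♝ ♞ ·│8
7│· ♟ ♟ ♟ ♟ · ♟ ·│7
6│· · · · · · · ♜│6
5│♟ · · · · ♟ · ♟│5
4│· · · · · · · ·│4
3│♙ · ♕ · ♙ · · ·│3
2│· ♙ ♙ ♙ · ♙ ♙ ♙│2
1│♖ ♘ ♗ · ♔ ♗ ♘ ♖│1
  ─────────────────
  a b c d e f g h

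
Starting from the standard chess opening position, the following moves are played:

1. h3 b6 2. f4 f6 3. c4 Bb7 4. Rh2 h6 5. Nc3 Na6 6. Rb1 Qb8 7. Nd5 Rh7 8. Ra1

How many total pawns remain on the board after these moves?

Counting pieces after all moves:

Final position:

  a b c d e f g h
  ─────────────────
8│♜ ♛ · · ♚ ♝ ♞ ·│8
7│♟ ♝ ♟ ♟ ♟ · ♟ ♜│7
6│♞ ♟ · · · ♟ · ♟│6
5│· · · ♘ · · · ·│5
4│· · ♙ · · ♙ · ·│4
3│· · · · · · · ♙│3
2│♙ ♙ · ♙ ♙ · ♙ ♖│2
1│♖ · ♗ ♕ ♔ ♗ ♘ ·│1
  ─────────────────
  a b c d e f g h


16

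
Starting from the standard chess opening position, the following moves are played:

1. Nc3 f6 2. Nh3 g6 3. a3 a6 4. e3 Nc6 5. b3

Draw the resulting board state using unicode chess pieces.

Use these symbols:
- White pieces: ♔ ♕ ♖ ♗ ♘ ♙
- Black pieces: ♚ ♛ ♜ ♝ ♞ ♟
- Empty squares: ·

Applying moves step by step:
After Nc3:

♜ ♞ ♝ ♛ ♚ ♝ ♞ ♜
♟ ♟ ♟ ♟ ♟ ♟ ♟ ♟
· · · · · · · ·
· · · · · · · ·
· · · · · · · ·
· · ♘ · · · · ·
♙ ♙ ♙ ♙ ♙ ♙ ♙ ♙
♖ · ♗ ♕ ♔ ♗ ♘ ♖


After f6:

♜ ♞ ♝ ♛ ♚ ♝ ♞ ♜
♟ ♟ ♟ ♟ ♟ · ♟ ♟
· · · · · ♟ · ·
· · · · · · · ·
· · · · · · · ·
· · ♘ · · · · ·
♙ ♙ ♙ ♙ ♙ ♙ ♙ ♙
♖ · ♗ ♕ ♔ ♗ ♘ ♖


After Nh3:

♜ ♞ ♝ ♛ ♚ ♝ ♞ ♜
♟ ♟ ♟ ♟ ♟ · ♟ ♟
· · · · · ♟ · ·
· · · · · · · ·
· · · · · · · ·
· · ♘ · · · · ♘
♙ ♙ ♙ ♙ ♙ ♙ ♙ ♙
♖ · ♗ ♕ ♔ ♗ · ♖


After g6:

♜ ♞ ♝ ♛ ♚ ♝ ♞ ♜
♟ ♟ ♟ ♟ ♟ · · ♟
· · · · · ♟ ♟ ·
· · · · · · · ·
· · · · · · · ·
· · ♘ · · · · ♘
♙ ♙ ♙ ♙ ♙ ♙ ♙ ♙
♖ · ♗ ♕ ♔ ♗ · ♖


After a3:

♜ ♞ ♝ ♛ ♚ ♝ ♞ ♜
♟ ♟ ♟ ♟ ♟ · · ♟
· · · · · ♟ ♟ ·
· · · · · · · ·
· · · · · · · ·
♙ · ♘ · · · · ♘
· ♙ ♙ ♙ ♙ ♙ ♙ ♙
♖ · ♗ ♕ ♔ ♗ · ♖


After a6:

♜ ♞ ♝ ♛ ♚ ♝ ♞ ♜
· ♟ ♟ ♟ ♟ · · ♟
♟ · · · · ♟ ♟ ·
· · · · · · · ·
· · · · · · · ·
♙ · ♘ · · · · ♘
· ♙ ♙ ♙ ♙ ♙ ♙ ♙
♖ · ♗ ♕ ♔ ♗ · ♖


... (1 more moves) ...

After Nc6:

♜ · ♝ ♛ ♚ ♝ ♞ ♜
· ♟ ♟ ♟ ♟ · · ♟
♟ · ♞ · · ♟ ♟ ·
· · · · · · · ·
· · · · · · · ·
♙ · ♘ · ♙ · · ♘
· ♙ ♙ ♙ · ♙ ♙ ♙
♖ · ♗ ♕ ♔ ♗ · ♖


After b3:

♜ · ♝ ♛ ♚ ♝ ♞ ♜
· ♟ ♟ ♟ ♟ · · ♟
♟ · ♞ · · ♟ ♟ ·
· · · · · · · ·
· · · · · · · ·
♙ ♙ ♘ · ♙ · · ♘
· · ♙ ♙ · ♙ ♙ ♙
♖ · ♗ ♕ ♔ ♗ · ♖



  a b c d e f g h
  ─────────────────
8│♜ · ♝ ♛ ♚ ♝ ♞ ♜│8
7│· ♟ ♟ ♟ ♟ · · ♟│7
6│♟ · ♞ · · ♟ ♟ ·│6
5│· · · · · · · ·│5
4│· · · · · · · ·│4
3│♙ ♙ ♘ · ♙ · · ♘│3
2│· · ♙ ♙ · ♙ ♙ ♙│2
1│♖ · ♗ ♕ ♔ ♗ · ♖│1
  ─────────────────
  a b c d e f g h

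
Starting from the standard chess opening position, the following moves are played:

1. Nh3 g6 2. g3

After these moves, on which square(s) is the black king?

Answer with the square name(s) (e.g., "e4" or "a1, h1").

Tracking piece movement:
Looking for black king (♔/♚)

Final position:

  a b c d e f g h
  ─────────────────
8│♜ ♞ ♝ ♛ ♚ ♝ ♞ ♜│8
7│♟ ♟ ♟ ♟ ♟ ♟ · ♟│7
6│· · · · · · ♟ ·│6
5│· · · · · · · ·│5
4│· · · · · · · ·│4
3│· · · · · · ♙ ♘│3
2│♙ ♙ ♙ ♙ ♙ ♙ · ♙│2
1│♖ ♘ ♗ ♕ ♔ ♗ · ♖│1
  ─────────────────
  a b c d e f g h


e8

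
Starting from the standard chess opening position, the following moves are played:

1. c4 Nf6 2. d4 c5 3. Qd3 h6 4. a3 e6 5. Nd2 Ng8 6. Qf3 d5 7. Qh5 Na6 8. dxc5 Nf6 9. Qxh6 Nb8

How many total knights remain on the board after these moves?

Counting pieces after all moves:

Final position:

  a b c d e f g h
  ─────────────────
8│♜ ♞ ♝ ♛ ♚ ♝ · ♜│8
7│♟ ♟ · · · ♟ ♟ ·│7
6│· · · · ♟ ♞ · ♕│6
5│· · ♙ ♟ · · · ·│5
4│· · ♙ · · · · ·│4
3│♙ · · · · · · ·│3
2│· ♙ · ♘ ♙ ♙ ♙ ♙│2
1│♖ · ♗ · ♔ ♗ ♘ ♖│1
  ─────────────────
  a b c d e f g h


4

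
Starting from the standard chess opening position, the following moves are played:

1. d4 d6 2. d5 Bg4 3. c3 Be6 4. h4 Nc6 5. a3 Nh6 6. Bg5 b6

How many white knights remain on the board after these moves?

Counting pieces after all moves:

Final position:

  a b c d e f g h
  ─────────────────
8│♜ · · ♛ ♚ ♝ · ♜│8
7│♟ · ♟ · ♟ ♟ ♟ ♟│7
6│· ♟ ♞ ♟ ♝ · · ♞│6
5│· · · ♙ · · ♗ ·│5
4│· · · · · · · ♙│4
3│♙ · ♙ · · · · ·│3
2│· ♙ · · ♙ ♙ ♙ ·│2
1│♖ ♘ · ♕ ♔ ♗ ♘ ♖│1
  ─────────────────
  a b c d e f g h


2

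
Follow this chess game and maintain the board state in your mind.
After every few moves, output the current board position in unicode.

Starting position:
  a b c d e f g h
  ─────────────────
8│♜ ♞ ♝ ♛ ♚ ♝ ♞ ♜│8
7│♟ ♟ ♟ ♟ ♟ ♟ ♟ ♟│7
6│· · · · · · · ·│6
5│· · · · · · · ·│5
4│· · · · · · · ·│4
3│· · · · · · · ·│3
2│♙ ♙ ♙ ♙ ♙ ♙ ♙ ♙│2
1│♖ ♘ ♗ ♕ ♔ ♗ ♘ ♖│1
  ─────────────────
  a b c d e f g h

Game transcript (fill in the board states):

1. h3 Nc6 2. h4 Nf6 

  a b c d e f g h
  ─────────────────
8│♜ · ♝ ♛ ♚ ♝ · ♜│8
7│♟ ♟ ♟ ♟ ♟ ♟ ♟ ♟│7
6│· · ♞ · · ♞ · ·│6
5│· · · · · · · ·│5
4│· · · · · · · ♙│4
3│· · · · · · · ·│3
2│♙ ♙ ♙ ♙ ♙ ♙ ♙ ·│2
1│♖ ♘ ♗ ♕ ♔ ♗ ♘ ♖│1
  ─────────────────
  a b c d e f g h

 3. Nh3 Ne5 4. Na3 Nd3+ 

  a b c d e f g h
  ─────────────────
8│♜ · ♝ ♛ ♚ ♝ · ♜│8
7│♟ ♟ ♟ ♟ ♟ ♟ ♟ ♟│7
6│· · · · · ♞ · ·│6
5│· · · · · · · ·│5
4│· · · · · · · ♙│4
3│♘ · · ♞ · · · ♘│3
2│♙ ♙ ♙ ♙ ♙ ♙ ♙ ·│2
1│♖ · ♗ ♕ ♔ ♗ · ♖│1
  ─────────────────
  a b c d e f g h

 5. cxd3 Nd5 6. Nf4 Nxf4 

  a b c d e f g h
  ─────────────────
8│♜ · ♝ ♛ ♚ ♝ · ♜│8
7│♟ ♟ ♟ ♟ ♟ ♟ ♟ ♟│7
6│· · · · · · · ·│6
5│· · · · · · · ·│5
4│· · · · · ♞ · ♙│4
3│♘ · · ♙ · · · ·│3
2│♙ ♙ · ♙ ♙ ♙ ♙ ·│2
1│♖ · ♗ ♕ ♔ ♗ · ♖│1
  ─────────────────
  a b c d e f g h

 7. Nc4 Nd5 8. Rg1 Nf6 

  a b c d e f g h
  ─────────────────
8│♜ · ♝ ♛ ♚ ♝ · ♜│8
7│♟ ♟ ♟ ♟ ♟ ♟ ♟ ♟│7
6│· · · · · ♞ · ·│6
5│· · · · · · · ·│5
4│· · ♘ · · · · ♙│4
3│· · · ♙ · · · ·│3
2│♙ ♙ · ♙ ♙ ♙ ♙ ·│2
1│♖ · ♗ ♕ ♔ ♗ ♖ ·│1
  ─────────────────
  a b c d e f g h



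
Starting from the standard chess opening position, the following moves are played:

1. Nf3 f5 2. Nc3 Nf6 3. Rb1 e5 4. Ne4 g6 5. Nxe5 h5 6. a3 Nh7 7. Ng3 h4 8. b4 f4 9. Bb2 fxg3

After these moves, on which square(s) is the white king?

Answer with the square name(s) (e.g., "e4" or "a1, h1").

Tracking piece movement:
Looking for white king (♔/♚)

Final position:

  a b c d e f g h
  ─────────────────
8│♜ ♞ ♝ ♛ ♚ ♝ · ♜│8
7│♟ ♟ ♟ ♟ · · · ♞│7
6│· · · · · · ♟ ·│6
5│· · · · ♘ · · ·│5
4│· ♙ · · · · · ♟│4
3│♙ · · · · · ♟ ·│3
2│· ♗ ♙ ♙ ♙ ♙ ♙ ♙│2
1│· ♖ · ♕ ♔ ♗ · ♖│1
  ─────────────────
  a b c d e f g h


e1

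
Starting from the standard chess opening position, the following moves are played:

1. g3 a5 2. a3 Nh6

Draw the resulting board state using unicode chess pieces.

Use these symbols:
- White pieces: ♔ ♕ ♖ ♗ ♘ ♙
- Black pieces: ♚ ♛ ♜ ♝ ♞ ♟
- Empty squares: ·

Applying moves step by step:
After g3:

♜ ♞ ♝ ♛ ♚ ♝ ♞ ♜
♟ ♟ ♟ ♟ ♟ ♟ ♟ ♟
· · · · · · · ·
· · · · · · · ·
· · · · · · · ·
· · · · · · ♙ ·
♙ ♙ ♙ ♙ ♙ ♙ · ♙
♖ ♘ ♗ ♕ ♔ ♗ ♘ ♖


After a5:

♜ ♞ ♝ ♛ ♚ ♝ ♞ ♜
· ♟ ♟ ♟ ♟ ♟ ♟ ♟
· · · · · · · ·
♟ · · · · · · ·
· · · · · · · ·
· · · · · · ♙ ·
♙ ♙ ♙ ♙ ♙ ♙ · ♙
♖ ♘ ♗ ♕ ♔ ♗ ♘ ♖


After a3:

♜ ♞ ♝ ♛ ♚ ♝ ♞ ♜
· ♟ ♟ ♟ ♟ ♟ ♟ ♟
· · · · · · · ·
♟ · · · · · · ·
· · · · · · · ·
♙ · · · · · ♙ ·
· ♙ ♙ ♙ ♙ ♙ · ♙
♖ ♘ ♗ ♕ ♔ ♗ ♘ ♖


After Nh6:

♜ ♞ ♝ ♛ ♚ ♝ · ♜
· ♟ ♟ ♟ ♟ ♟ ♟ ♟
· · · · · · · ♞
♟ · · · · · · ·
· · · · · · · ·
♙ · · · · · ♙ ·
· ♙ ♙ ♙ ♙ ♙ · ♙
♖ ♘ ♗ ♕ ♔ ♗ ♘ ♖



  a b c d e f g h
  ─────────────────
8│♜ ♞ ♝ ♛ ♚ ♝ · ♜│8
7│· ♟ ♟ ♟ ♟ ♟ ♟ ♟│7
6│· · · · · · · ♞│6
5│♟ · · · · · · ·│5
4│· · · · · · · ·│4
3│♙ · · · · · ♙ ·│3
2│· ♙ ♙ ♙ ♙ ♙ · ♙│2
1│♖ ♘ ♗ ♕ ♔ ♗ ♘ ♖│1
  ─────────────────
  a b c d e f g h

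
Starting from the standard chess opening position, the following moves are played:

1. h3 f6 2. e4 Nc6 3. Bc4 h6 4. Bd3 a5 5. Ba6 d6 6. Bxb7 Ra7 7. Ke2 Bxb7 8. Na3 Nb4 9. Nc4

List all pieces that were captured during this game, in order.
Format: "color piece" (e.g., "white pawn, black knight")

Tracking captures:
  Bxb7: captured black pawn
  Bxb7: captured white bishop

black pawn, white bishop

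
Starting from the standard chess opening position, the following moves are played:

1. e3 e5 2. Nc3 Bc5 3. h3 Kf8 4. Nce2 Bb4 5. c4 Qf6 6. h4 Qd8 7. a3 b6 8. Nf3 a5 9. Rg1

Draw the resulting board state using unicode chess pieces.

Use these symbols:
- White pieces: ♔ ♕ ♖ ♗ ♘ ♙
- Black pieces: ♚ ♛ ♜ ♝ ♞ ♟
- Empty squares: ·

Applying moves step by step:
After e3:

♜ ♞ ♝ ♛ ♚ ♝ ♞ ♜
♟ ♟ ♟ ♟ ♟ ♟ ♟ ♟
· · · · · · · ·
· · · · · · · ·
· · · · · · · ·
· · · · ♙ · · ·
♙ ♙ ♙ ♙ · ♙ ♙ ♙
♖ ♘ ♗ ♕ ♔ ♗ ♘ ♖


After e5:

♜ ♞ ♝ ♛ ♚ ♝ ♞ ♜
♟ ♟ ♟ ♟ · ♟ ♟ ♟
· · · · · · · ·
· · · · ♟ · · ·
· · · · · · · ·
· · · · ♙ · · ·
♙ ♙ ♙ ♙ · ♙ ♙ ♙
♖ ♘ ♗ ♕ ♔ ♗ ♘ ♖


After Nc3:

♜ ♞ ♝ ♛ ♚ ♝ ♞ ♜
♟ ♟ ♟ ♟ · ♟ ♟ ♟
· · · · · · · ·
· · · · ♟ · · ·
· · · · · · · ·
· · ♘ · ♙ · · ·
♙ ♙ ♙ ♙ · ♙ ♙ ♙
♖ · ♗ ♕ ♔ ♗ ♘ ♖


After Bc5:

♜ ♞ ♝ ♛ ♚ · ♞ ♜
♟ ♟ ♟ ♟ · ♟ ♟ ♟
· · · · · · · ·
· · ♝ · ♟ · · ·
· · · · · · · ·
· · ♘ · ♙ · · ·
♙ ♙ ♙ ♙ · ♙ ♙ ♙
♖ · ♗ ♕ ♔ ♗ ♘ ♖


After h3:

♜ ♞ ♝ ♛ ♚ · ♞ ♜
♟ ♟ ♟ ♟ · ♟ ♟ ♟
· · · · · · · ·
· · ♝ · ♟ · · ·
· · · · · · · ·
· · ♘ · ♙ · · ♙
♙ ♙ ♙ ♙ · ♙ ♙ ·
♖ · ♗ ♕ ♔ ♗ ♘ ♖


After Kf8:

♜ ♞ ♝ ♛ · ♚ ♞ ♜
♟ ♟ ♟ ♟ · ♟ ♟ ♟
· · · · · · · ·
· · ♝ · ♟ · · ·
· · · · · · · ·
· · ♘ · ♙ · · ♙
♙ ♙ ♙ ♙ · ♙ ♙ ·
♖ · ♗ ♕ ♔ ♗ ♘ ♖


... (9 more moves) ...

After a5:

♜ ♞ ♝ ♛ · ♚ ♞ ♜
· · ♟ ♟ · ♟ ♟ ♟
· ♟ · · · · · ·
♟ · · · ♟ · · ·
· ♝ ♙ · · · · ♙
♙ · · · ♙ ♘ · ·
· ♙ · ♙ ♘ ♙ ♙ ·
♖ · ♗ ♕ ♔ ♗ · ♖


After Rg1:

♜ ♞ ♝ ♛ · ♚ ♞ ♜
· · ♟ ♟ · ♟ ♟ ♟
· ♟ · · · · · ·
♟ · · · ♟ · · ·
· ♝ ♙ · · · · ♙
♙ · · · ♙ ♘ · ·
· ♙ · ♙ ♘ ♙ ♙ ·
♖ · ♗ ♕ ♔ ♗ ♖ ·



  a b c d e f g h
  ─────────────────
8│♜ ♞ ♝ ♛ · ♚ ♞ ♜│8
7│· · ♟ ♟ · ♟ ♟ ♟│7
6│· ♟ · · · · · ·│6
5│♟ · · · ♟ · · ·│5
4│· ♝ ♙ · · · · ♙│4
3│♙ · · · ♙ ♘ · ·│3
2│· ♙ · ♙ ♘ ♙ ♙ ·│2
1│♖ · ♗ ♕ ♔ ♗ ♖ ·│1
  ─────────────────
  a b c d e f g h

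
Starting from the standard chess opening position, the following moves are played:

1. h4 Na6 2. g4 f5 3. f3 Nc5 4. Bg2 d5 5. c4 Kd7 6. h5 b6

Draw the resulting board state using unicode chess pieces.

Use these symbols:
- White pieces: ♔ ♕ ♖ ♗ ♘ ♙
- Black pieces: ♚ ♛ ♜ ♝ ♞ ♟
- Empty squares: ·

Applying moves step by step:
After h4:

♜ ♞ ♝ ♛ ♚ ♝ ♞ ♜
♟ ♟ ♟ ♟ ♟ ♟ ♟ ♟
· · · · · · · ·
· · · · · · · ·
· · · · · · · ♙
· · · · · · · ·
♙ ♙ ♙ ♙ ♙ ♙ ♙ ·
♖ ♘ ♗ ♕ ♔ ♗ ♘ ♖


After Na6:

♜ · ♝ ♛ ♚ ♝ ♞ ♜
♟ ♟ ♟ ♟ ♟ ♟ ♟ ♟
♞ · · · · · · ·
· · · · · · · ·
· · · · · · · ♙
· · · · · · · ·
♙ ♙ ♙ ♙ ♙ ♙ ♙ ·
♖ ♘ ♗ ♕ ♔ ♗ ♘ ♖


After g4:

♜ · ♝ ♛ ♚ ♝ ♞ ♜
♟ ♟ ♟ ♟ ♟ ♟ ♟ ♟
♞ · · · · · · ·
· · · · · · · ·
· · · · · · ♙ ♙
· · · · · · · ·
♙ ♙ ♙ ♙ ♙ ♙ · ·
♖ ♘ ♗ ♕ ♔ ♗ ♘ ♖


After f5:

♜ · ♝ ♛ ♚ ♝ ♞ ♜
♟ ♟ ♟ ♟ ♟ · ♟ ♟
♞ · · · · · · ·
· · · · · ♟ · ·
· · · · · · ♙ ♙
· · · · · · · ·
♙ ♙ ♙ ♙ ♙ ♙ · ·
♖ ♘ ♗ ♕ ♔ ♗ ♘ ♖


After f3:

♜ · ♝ ♛ ♚ ♝ ♞ ♜
♟ ♟ ♟ ♟ ♟ · ♟ ♟
♞ · · · · · · ·
· · · · · ♟ · ·
· · · · · · ♙ ♙
· · · · · ♙ · ·
♙ ♙ ♙ ♙ ♙ · · ·
♖ ♘ ♗ ♕ ♔ ♗ ♘ ♖


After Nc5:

♜ · ♝ ♛ ♚ ♝ ♞ ♜
♟ ♟ ♟ ♟ ♟ · ♟ ♟
· · · · · · · ·
· · ♞ · · ♟ · ·
· · · · · · ♙ ♙
· · · · · ♙ · ·
♙ ♙ ♙ ♙ ♙ · · ·
♖ ♘ ♗ ♕ ♔ ♗ ♘ ♖


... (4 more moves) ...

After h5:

♜ · ♝ ♛ · ♝ ♞ ♜
♟ ♟ ♟ ♚ ♟ · ♟ ♟
· · · · · · · ·
· · ♞ ♟ · ♟ · ♙
· · ♙ · · · ♙ ·
· · · · · ♙ · ·
♙ ♙ · ♙ ♙ · ♗ ·
♖ ♘ ♗ ♕ ♔ · ♘ ♖


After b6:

♜ · ♝ ♛ · ♝ ♞ ♜
♟ · ♟ ♚ ♟ · ♟ ♟
· ♟ · · · · · ·
· · ♞ ♟ · ♟ · ♙
· · ♙ · · · ♙ ·
· · · · · ♙ · ·
♙ ♙ · ♙ ♙ · ♗ ·
♖ ♘ ♗ ♕ ♔ · ♘ ♖



  a b c d e f g h
  ─────────────────
8│♜ · ♝ ♛ · ♝ ♞ ♜│8
7│♟ · ♟ ♚ ♟ · ♟ ♟│7
6│· ♟ · · · · · ·│6
5│· · ♞ ♟ · ♟ · ♙│5
4│· · ♙ · · · ♙ ·│4
3│· · · · · ♙ · ·│3
2│♙ ♙ · ♙ ♙ · ♗ ·│2
1│♖ ♘ ♗ ♕ ♔ · ♘ ♖│1
  ─────────────────
  a b c d e f g h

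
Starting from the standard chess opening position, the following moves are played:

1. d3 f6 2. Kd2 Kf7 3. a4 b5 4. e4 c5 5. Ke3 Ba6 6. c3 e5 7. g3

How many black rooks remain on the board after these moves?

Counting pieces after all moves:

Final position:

  a b c d e f g h
  ─────────────────
8│♜ ♞ · ♛ · ♝ ♞ ♜│8
7│♟ · · ♟ · ♚ ♟ ♟│7
6│♝ · · · · ♟ · ·│6
5│· ♟ ♟ · ♟ · · ·│5
4│♙ · · · ♙ · · ·│4
3│· · ♙ ♙ ♔ · ♙ ·│3
2│· ♙ · · · ♙ · ♙│2
1│♖ ♘ ♗ ♕ · ♗ ♘ ♖│1
  ─────────────────
  a b c d e f g h


2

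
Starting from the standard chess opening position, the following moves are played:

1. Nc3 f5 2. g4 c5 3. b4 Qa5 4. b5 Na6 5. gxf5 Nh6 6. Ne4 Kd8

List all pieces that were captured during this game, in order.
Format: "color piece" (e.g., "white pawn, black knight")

Tracking captures:
  gxf5: captured black pawn

black pawn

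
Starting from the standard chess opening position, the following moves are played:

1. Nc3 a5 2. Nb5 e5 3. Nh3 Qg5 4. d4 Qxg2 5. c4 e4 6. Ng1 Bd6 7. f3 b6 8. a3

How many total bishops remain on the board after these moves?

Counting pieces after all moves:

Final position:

  a b c d e f g h
  ─────────────────
8│♜ ♞ ♝ · ♚ · ♞ ♜│8
7│· · ♟ ♟ · ♟ ♟ ♟│7
6│· ♟ · ♝ · · · ·│6
5│♟ ♘ · · · · · ·│5
4│· · ♙ ♙ ♟ · · ·│4
3│♙ · · · · ♙ · ·│3
2│· ♙ · · ♙ · ♛ ♙│2
1│♖ · ♗ ♕ ♔ ♗ ♘ ♖│1
  ─────────────────
  a b c d e f g h


4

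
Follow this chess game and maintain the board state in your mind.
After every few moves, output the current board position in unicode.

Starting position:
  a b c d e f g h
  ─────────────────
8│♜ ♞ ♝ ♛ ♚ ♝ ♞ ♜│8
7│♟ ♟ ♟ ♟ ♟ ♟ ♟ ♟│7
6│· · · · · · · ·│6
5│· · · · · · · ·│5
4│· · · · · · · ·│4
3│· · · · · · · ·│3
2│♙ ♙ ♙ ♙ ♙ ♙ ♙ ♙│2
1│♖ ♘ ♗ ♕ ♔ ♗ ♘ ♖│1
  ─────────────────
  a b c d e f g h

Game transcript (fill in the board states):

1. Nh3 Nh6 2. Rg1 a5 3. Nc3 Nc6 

  a b c d e f g h
  ─────────────────
8│♜ · ♝ ♛ ♚ ♝ · ♜│8
7│· ♟ ♟ ♟ ♟ ♟ ♟ ♟│7
6│· · ♞ · · · · ♞│6
5│♟ · · · · · · ·│5
4│· · · · · · · ·│4
3│· · ♘ · · · · ♘│3
2│♙ ♙ ♙ ♙ ♙ ♙ ♙ ♙│2
1│♖ · ♗ ♕ ♔ ♗ ♖ ·│1
  ─────────────────
  a b c d e f g h

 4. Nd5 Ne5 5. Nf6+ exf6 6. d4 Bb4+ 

  a b c d e f g h
  ─────────────────
8│♜ · ♝ ♛ ♚ · · ♜│8
7│· ♟ ♟ ♟ · ♟ ♟ ♟│7
6│· · · · · ♟ · ♞│6
5│♟ · · · ♞ · · ·│5
4│· ♝ · ♙ · · · ·│4
3│· · · · · · · ♘│3
2│♙ ♙ ♙ · ♙ ♙ ♙ ♙│2
1│♖ · ♗ ♕ ♔ ♗ ♖ ·│1
  ─────────────────
  a b c d e f g h

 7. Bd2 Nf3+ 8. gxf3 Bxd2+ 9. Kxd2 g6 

  a b c d e f g h
  ─────────────────
8│♜ · ♝ ♛ ♚ · · ♜│8
7│· ♟ ♟ ♟ · ♟ · ♟│7
6│· · · · · ♟ ♟ ♞│6
5│♟ · · · · · · ·│5
4│· · · ♙ · · · ·│4
3│· · · · · ♙ · ♘│3
2│♙ ♙ ♙ ♔ ♙ ♙ · ♙│2
1│♖ · · ♕ · ♗ ♖ ·│1
  ─────────────────
  a b c d e f g h

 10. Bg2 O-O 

  a b c d e f g h
  ─────────────────
8│♜ · ♝ ♛ · ♜ ♚ ·│8
7│· ♟ ♟ ♟ · ♟ · ♟│7
6│· · · · · ♟ ♟ ♞│6
5│♟ · · · · · · ·│5
4│· · · ♙ · · · ·│4
3│· · · · · ♙ · ♘│3
2│♙ ♙ ♙ ♔ ♙ ♙ ♗ ♙│2
1│♖ · · ♕ · · ♖ ·│1
  ─────────────────
  a b c d e f g h


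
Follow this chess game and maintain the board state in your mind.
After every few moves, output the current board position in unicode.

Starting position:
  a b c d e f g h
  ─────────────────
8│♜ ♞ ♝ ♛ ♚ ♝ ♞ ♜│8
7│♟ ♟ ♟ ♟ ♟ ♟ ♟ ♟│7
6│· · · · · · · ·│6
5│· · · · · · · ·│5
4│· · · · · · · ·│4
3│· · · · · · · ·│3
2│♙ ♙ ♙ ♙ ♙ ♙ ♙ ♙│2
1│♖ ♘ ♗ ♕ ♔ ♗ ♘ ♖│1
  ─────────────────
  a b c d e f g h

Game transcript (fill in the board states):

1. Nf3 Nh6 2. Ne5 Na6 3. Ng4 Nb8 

  a b c d e f g h
  ─────────────────
8│♜ ♞ ♝ ♛ ♚ ♝ · ♜│8
7│♟ ♟ ♟ ♟ ♟ ♟ ♟ ♟│7
6│· · · · · · · ♞│6
5│· · · · · · · ·│5
4│· · · · · · ♘ ·│4
3│· · · · · · · ·│3
2│♙ ♙ ♙ ♙ ♙ ♙ ♙ ♙│2
1│♖ ♘ ♗ ♕ ♔ ♗ · ♖│1
  ─────────────────
  a b c d e f g h

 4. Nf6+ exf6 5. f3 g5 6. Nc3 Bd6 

  a b c d e f g h
  ─────────────────
8│♜ ♞ ♝ ♛ ♚ · · ♜│8
7│♟ ♟ ♟ ♟ · ♟ · ♟│7
6│· · · ♝ · ♟ · ♞│6
5│· · · · · · ♟ ·│5
4│· · · · · · · ·│4
3│· · ♘ · · ♙ · ·│3
2│♙ ♙ ♙ ♙ ♙ · ♙ ♙│2
1│♖ · ♗ ♕ ♔ ♗ · ♖│1
  ─────────────────
  a b c d e f g h

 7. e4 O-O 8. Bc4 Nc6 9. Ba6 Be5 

  a b c d e f g h
  ─────────────────
8│♜ · ♝ ♛ · ♜ ♚ ·│8
7│♟ ♟ ♟ ♟ · ♟ · ♟│7
6│♗ · ♞ · · ♟ · ♞│6
5│· · · · ♝ · ♟ ·│5
4│· · · · ♙ · · ·│4
3│· · ♘ · · ♙ · ·│3
2│♙ ♙ ♙ ♙ · · ♙ ♙│2
1│♖ · ♗ ♕ ♔ · · ♖│1
  ─────────────────
  a b c d e f g h

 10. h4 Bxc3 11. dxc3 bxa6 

  a b c d e f g h
  ─────────────────
8│♜ · ♝ ♛ · ♜ ♚ ·│8
7│♟ · ♟ ♟ · ♟ · ♟│7
6│♟ · ♞ · · ♟ · ♞│6
5│· · · · · · ♟ ·│5
4│· · · · ♙ · · ♙│4
3│· · ♙ · · ♙ · ·│3
2│♙ ♙ ♙ · · · ♙ ·│2
1│♖ · ♗ ♕ ♔ · · ♖│1
  ─────────────────
  a b c d e f g h


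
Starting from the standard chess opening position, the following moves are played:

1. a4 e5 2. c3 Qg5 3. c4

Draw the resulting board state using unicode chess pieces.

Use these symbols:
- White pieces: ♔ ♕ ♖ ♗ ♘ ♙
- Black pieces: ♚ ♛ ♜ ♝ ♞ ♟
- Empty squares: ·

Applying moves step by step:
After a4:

♜ ♞ ♝ ♛ ♚ ♝ ♞ ♜
♟ ♟ ♟ ♟ ♟ ♟ ♟ ♟
· · · · · · · ·
· · · · · · · ·
♙ · · · · · · ·
· · · · · · · ·
· ♙ ♙ ♙ ♙ ♙ ♙ ♙
♖ ♘ ♗ ♕ ♔ ♗ ♘ ♖


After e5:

♜ ♞ ♝ ♛ ♚ ♝ ♞ ♜
♟ ♟ ♟ ♟ · ♟ ♟ ♟
· · · · · · · ·
· · · · ♟ · · ·
♙ · · · · · · ·
· · · · · · · ·
· ♙ ♙ ♙ ♙ ♙ ♙ ♙
♖ ♘ ♗ ♕ ♔ ♗ ♘ ♖


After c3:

♜ ♞ ♝ ♛ ♚ ♝ ♞ ♜
♟ ♟ ♟ ♟ · ♟ ♟ ♟
· · · · · · · ·
· · · · ♟ · · ·
♙ · · · · · · ·
· · ♙ · · · · ·
· ♙ · ♙ ♙ ♙ ♙ ♙
♖ ♘ ♗ ♕ ♔ ♗ ♘ ♖


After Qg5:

♜ ♞ ♝ · ♚ ♝ ♞ ♜
♟ ♟ ♟ ♟ · ♟ ♟ ♟
· · · · · · · ·
· · · · ♟ · ♛ ·
♙ · · · · · · ·
· · ♙ · · · · ·
· ♙ · ♙ ♙ ♙ ♙ ♙
♖ ♘ ♗ ♕ ♔ ♗ ♘ ♖


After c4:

♜ ♞ ♝ · ♚ ♝ ♞ ♜
♟ ♟ ♟ ♟ · ♟ ♟ ♟
· · · · · · · ·
· · · · ♟ · ♛ ·
♙ · ♙ · · · · ·
· · · · · · · ·
· ♙ · ♙ ♙ ♙ ♙ ♙
♖ ♘ ♗ ♕ ♔ ♗ ♘ ♖



  a b c d e f g h
  ─────────────────
8│♜ ♞ ♝ · ♚ ♝ ♞ ♜│8
7│♟ ♟ ♟ ♟ · ♟ ♟ ♟│7
6│· · · · · · · ·│6
5│· · · · ♟ · ♛ ·│5
4│♙ · ♙ · · · · ·│4
3│· · · · · · · ·│3
2│· ♙ · ♙ ♙ ♙ ♙ ♙│2
1│♖ ♘ ♗ ♕ ♔ ♗ ♘ ♖│1
  ─────────────────
  a b c d e f g h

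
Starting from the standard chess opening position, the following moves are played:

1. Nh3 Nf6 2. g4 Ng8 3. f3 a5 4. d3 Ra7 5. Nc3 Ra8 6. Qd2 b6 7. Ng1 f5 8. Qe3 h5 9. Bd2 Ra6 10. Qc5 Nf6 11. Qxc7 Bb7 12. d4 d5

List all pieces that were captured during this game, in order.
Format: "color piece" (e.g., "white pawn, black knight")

Tracking captures:
  Qxc7: captured black pawn

black pawn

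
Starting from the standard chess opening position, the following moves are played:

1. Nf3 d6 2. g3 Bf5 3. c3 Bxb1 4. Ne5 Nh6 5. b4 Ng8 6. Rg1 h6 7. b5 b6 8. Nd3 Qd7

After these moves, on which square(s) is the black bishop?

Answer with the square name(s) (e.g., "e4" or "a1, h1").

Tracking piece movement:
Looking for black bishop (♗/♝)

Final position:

  a b c d e f g h
  ─────────────────
8│♜ ♞ · · ♚ ♝ ♞ ♜│8
7│♟ · ♟ ♛ ♟ ♟ ♟ ·│7
6│· ♟ · ♟ · · · ♟│6
5│· ♙ · · · · · ·│5
4│· · · · · · · ·│4
3│· · ♙ ♘ · · ♙ ·│3
2│♙ · · ♙ ♙ ♙ · ♙│2
1│♖ ♝ ♗ ♕ ♔ ♗ ♖ ·│1
  ─────────────────
  a b c d e f g h


b1, f8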